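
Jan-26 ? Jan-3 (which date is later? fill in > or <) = >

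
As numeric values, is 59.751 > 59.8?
False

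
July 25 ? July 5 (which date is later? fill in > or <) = >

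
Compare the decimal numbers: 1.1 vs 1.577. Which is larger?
1.577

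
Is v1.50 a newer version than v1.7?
Yes. Version numbers are compared segment by segment as integers, not as decimals: minor version 50 > 7, so v1.50 > v1.7 (even though the decimal 1.50 < 1.7).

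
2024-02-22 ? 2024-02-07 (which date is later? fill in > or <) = >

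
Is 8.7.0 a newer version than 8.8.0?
No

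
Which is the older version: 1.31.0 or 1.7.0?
1.7.0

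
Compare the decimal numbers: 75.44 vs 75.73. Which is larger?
75.73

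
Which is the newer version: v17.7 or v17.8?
v17.8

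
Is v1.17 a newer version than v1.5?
Yes. Version numbers are compared segment by segment as integers, not as decimals: minor version 17 > 5, so v1.17 > v1.5 (even though the decimal 1.17 < 1.5).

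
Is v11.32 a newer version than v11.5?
Yes. Version numbers are compared segment by segment as integers, not as decimals: minor version 32 > 5, so v11.32 > v11.5 (even though the decimal 11.32 < 11.5).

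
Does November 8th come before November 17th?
Yes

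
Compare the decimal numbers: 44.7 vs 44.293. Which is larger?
44.7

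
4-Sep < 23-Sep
True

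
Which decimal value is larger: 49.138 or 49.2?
49.2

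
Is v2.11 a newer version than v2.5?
Yes. Version numbers are compared segment by segment as integers, not as decimals: minor version 11 > 5, so v2.11 > v2.5 (even though the decimal 2.11 < 2.5).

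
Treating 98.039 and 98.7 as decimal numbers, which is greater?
98.7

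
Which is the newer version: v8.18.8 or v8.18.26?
v8.18.26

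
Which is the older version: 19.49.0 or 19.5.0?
19.5.0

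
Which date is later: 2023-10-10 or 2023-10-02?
2023-10-10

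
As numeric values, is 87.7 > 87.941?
False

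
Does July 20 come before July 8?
No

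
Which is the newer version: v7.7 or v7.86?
v7.86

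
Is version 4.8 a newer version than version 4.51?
No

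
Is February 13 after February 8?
Yes. Day 13 comes after day 8 in February — this is a date comparison, not a decimal one (the decimal 2.13 would be smaller than 2.8).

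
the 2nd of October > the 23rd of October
False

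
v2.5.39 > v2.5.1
True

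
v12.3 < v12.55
True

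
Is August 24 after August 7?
Yes. Day 24 comes after day 7 in August — this is a date comparison, not a decimal one (the decimal 8.24 would be smaller than 8.7).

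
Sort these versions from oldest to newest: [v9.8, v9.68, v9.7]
[v9.7, v9.8, v9.68]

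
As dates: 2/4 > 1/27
True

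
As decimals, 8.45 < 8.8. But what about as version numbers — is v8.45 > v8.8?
True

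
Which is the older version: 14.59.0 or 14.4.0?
14.4.0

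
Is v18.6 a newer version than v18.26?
No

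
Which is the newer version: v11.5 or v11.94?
v11.94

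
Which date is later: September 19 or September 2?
September 19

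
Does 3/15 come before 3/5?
No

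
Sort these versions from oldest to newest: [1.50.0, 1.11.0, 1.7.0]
[1.7.0, 1.11.0, 1.50.0]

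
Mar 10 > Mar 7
True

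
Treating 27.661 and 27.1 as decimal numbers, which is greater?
27.661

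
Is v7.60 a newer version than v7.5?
Yes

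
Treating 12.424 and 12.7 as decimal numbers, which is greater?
12.7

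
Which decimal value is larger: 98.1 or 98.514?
98.514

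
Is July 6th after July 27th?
No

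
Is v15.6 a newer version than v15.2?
Yes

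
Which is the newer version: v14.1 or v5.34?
v14.1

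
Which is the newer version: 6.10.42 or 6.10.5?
6.10.42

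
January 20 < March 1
True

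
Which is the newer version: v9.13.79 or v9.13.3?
v9.13.79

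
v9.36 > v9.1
True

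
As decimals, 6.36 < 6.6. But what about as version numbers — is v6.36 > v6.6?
True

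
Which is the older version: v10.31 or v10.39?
v10.31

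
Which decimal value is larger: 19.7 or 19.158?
19.7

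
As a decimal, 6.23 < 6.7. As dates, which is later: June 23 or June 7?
June 23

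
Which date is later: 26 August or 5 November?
5 November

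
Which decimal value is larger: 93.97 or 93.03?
93.97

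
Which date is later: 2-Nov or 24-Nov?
24-Nov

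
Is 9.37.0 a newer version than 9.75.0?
No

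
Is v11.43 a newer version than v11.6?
Yes. Version numbers are compared segment by segment as integers, not as decimals: minor version 43 > 6, so v11.43 > v11.6 (even though the decimal 11.43 < 11.6).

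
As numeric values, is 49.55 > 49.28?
True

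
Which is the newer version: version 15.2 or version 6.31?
version 15.2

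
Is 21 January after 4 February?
No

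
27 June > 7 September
False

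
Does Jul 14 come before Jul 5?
No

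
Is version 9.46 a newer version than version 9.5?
Yes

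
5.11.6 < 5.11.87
True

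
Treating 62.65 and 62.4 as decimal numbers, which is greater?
62.65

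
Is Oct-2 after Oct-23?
No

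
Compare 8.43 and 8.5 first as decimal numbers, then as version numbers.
As decimals: 8.43 < 8.5. As versions: v8.43 > v8.5 (minor version 43 > 5).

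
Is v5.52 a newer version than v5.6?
Yes. Version numbers are compared segment by segment as integers, not as decimals: minor version 52 > 6, so v5.52 > v5.6 (even though the decimal 5.52 < 5.6).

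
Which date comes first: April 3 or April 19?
April 3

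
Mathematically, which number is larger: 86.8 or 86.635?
86.8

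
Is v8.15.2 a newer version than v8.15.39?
No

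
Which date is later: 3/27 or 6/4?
6/4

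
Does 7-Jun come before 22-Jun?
Yes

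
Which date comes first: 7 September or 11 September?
7 September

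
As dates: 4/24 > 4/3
True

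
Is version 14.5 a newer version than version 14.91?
No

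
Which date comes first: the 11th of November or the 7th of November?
the 7th of November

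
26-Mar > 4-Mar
True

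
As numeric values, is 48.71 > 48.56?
True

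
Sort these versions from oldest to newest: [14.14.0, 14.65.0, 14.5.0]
[14.5.0, 14.14.0, 14.65.0]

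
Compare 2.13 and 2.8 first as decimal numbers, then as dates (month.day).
As decimals: 2.13 < 2.8. As dates: 2/13 is later than 2/8 (day 13 > day 8).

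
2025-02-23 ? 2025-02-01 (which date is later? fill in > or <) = >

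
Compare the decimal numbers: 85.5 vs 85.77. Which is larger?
85.77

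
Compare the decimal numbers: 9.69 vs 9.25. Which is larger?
9.69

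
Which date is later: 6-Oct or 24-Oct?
24-Oct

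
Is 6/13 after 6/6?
Yes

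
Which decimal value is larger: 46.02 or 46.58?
46.58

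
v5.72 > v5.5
True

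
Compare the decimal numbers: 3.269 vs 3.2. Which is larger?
3.269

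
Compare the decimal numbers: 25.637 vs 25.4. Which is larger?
25.637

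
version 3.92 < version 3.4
False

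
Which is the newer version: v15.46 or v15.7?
v15.46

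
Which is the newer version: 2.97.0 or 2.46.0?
2.97.0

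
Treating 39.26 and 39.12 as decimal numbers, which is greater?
39.26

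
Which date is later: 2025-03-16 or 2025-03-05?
2025-03-16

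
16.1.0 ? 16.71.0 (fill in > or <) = <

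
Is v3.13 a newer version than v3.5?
Yes. Version numbers are compared segment by segment as integers, not as decimals: minor version 13 > 5, so v3.13 > v3.5 (even though the decimal 3.13 < 3.5).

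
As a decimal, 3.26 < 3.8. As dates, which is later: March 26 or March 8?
March 26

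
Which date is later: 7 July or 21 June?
7 July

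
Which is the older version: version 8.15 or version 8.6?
version 8.6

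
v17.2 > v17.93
False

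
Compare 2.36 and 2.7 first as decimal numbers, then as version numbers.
As decimals: 2.36 < 2.7. As versions: v2.36 > v2.7 (minor version 36 > 7).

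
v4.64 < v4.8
False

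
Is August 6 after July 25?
Yes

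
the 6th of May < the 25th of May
True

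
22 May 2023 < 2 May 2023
False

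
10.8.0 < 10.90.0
True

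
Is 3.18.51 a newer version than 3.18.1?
Yes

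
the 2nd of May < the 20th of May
True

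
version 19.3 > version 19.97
False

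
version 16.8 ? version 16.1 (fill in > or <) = >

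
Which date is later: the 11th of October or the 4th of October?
the 11th of October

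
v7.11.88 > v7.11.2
True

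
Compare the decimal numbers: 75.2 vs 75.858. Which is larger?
75.858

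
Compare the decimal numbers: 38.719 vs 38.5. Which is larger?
38.719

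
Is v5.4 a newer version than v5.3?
Yes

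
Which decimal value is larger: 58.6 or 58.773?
58.773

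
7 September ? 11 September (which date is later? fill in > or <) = <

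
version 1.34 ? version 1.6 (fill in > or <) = >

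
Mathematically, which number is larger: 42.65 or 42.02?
42.65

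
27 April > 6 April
True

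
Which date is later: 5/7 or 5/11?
5/11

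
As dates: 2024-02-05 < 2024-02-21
True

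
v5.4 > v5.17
False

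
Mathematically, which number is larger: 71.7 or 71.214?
71.7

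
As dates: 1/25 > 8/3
False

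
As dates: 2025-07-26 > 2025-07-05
True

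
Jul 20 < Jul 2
False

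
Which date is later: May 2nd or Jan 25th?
May 2nd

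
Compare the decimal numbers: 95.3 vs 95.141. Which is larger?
95.3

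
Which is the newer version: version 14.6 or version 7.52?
version 14.6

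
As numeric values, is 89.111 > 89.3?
False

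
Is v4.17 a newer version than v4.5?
Yes. Version numbers are compared segment by segment as integers, not as decimals: minor version 17 > 5, so v4.17 > v4.5 (even though the decimal 4.17 < 4.5).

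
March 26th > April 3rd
False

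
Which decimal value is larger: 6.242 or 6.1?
6.242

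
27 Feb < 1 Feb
False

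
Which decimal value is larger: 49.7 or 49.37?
49.7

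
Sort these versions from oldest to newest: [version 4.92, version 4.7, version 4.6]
[version 4.6, version 4.7, version 4.92]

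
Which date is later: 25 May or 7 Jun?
7 Jun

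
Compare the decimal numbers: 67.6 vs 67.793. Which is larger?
67.793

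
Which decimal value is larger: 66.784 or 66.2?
66.784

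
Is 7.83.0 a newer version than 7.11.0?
Yes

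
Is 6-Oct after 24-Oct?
No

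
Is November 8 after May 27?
Yes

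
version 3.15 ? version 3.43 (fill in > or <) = <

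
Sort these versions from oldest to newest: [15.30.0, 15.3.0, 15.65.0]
[15.3.0, 15.30.0, 15.65.0]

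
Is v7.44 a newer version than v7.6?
Yes. Version numbers are compared segment by segment as integers, not as decimals: minor version 44 > 6, so v7.44 > v7.6 (even though the decimal 7.44 < 7.6).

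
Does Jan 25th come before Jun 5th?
Yes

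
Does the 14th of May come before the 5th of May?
No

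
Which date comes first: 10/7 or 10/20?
10/7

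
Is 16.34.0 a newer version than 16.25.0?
Yes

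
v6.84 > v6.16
True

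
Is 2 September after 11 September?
No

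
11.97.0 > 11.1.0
True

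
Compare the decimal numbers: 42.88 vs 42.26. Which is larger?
42.88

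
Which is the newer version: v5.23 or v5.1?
v5.23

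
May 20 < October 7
True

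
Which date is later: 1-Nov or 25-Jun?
1-Nov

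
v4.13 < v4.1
False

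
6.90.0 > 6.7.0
True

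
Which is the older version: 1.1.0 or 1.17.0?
1.1.0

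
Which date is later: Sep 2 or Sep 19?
Sep 19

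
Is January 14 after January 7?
Yes. Day 14 comes after day 7 in January — this is a date comparison, not a decimal one (the decimal 1.14 would be smaller than 1.7).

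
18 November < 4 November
False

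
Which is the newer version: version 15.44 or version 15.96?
version 15.96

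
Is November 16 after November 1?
Yes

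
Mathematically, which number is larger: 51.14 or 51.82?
51.82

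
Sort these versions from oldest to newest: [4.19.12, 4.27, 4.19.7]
[4.19.7, 4.19.12, 4.27]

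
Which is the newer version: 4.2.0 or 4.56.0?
4.56.0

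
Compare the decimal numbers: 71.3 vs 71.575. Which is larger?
71.575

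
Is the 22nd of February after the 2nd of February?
Yes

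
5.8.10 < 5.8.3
False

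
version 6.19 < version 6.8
False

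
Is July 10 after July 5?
Yes. Day 10 comes after day 5 in July — this is a date comparison, not a decimal one (the decimal 7.10 would be smaller than 7.5).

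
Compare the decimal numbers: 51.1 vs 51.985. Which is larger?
51.985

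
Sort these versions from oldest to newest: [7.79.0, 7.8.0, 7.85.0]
[7.8.0, 7.79.0, 7.85.0]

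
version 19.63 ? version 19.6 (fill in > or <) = >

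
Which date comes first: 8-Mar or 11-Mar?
8-Mar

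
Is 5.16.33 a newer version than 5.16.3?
Yes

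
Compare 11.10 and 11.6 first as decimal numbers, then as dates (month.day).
As decimals: 11.10 < 11.6. As dates: 11/10 is later than 11/6 (day 10 > day 6).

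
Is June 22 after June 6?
Yes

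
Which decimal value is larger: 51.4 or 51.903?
51.903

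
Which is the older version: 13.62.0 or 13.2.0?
13.2.0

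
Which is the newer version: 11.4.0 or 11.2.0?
11.4.0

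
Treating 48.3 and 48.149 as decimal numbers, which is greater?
48.3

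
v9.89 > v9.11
True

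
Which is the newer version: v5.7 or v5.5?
v5.7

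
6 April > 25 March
True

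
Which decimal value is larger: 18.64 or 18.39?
18.64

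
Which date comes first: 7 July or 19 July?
7 July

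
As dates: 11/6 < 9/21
False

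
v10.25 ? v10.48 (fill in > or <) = <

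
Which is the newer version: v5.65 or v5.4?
v5.65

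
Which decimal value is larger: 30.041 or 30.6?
30.6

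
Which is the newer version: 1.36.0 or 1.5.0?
1.36.0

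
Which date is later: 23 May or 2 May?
23 May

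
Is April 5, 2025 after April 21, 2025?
No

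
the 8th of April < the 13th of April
True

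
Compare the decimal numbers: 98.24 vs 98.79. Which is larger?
98.79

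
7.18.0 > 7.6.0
True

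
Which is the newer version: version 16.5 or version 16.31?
version 16.31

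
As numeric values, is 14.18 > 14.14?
True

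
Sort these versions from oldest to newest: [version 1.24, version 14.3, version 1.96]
[version 1.24, version 1.96, version 14.3]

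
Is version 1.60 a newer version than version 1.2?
Yes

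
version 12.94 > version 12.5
True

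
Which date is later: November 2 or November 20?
November 20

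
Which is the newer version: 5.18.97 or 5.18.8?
5.18.97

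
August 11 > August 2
True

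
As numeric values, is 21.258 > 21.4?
False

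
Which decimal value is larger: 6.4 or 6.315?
6.4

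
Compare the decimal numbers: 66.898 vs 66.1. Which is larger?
66.898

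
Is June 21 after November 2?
No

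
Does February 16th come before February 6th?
No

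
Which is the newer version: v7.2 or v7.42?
v7.42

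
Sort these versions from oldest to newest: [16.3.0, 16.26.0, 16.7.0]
[16.3.0, 16.7.0, 16.26.0]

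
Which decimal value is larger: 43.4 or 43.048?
43.4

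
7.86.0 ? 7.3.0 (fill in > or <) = >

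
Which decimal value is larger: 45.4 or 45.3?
45.4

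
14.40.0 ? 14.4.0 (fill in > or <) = >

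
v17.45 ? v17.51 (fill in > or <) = <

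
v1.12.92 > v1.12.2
True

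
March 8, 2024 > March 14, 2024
False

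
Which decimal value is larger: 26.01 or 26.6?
26.6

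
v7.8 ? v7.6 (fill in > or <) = >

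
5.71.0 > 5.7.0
True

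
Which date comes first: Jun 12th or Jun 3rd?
Jun 3rd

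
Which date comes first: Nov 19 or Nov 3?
Nov 3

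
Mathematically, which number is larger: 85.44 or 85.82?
85.82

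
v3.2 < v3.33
True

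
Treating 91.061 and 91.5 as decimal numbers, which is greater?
91.5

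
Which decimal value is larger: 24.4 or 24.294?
24.4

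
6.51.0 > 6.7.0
True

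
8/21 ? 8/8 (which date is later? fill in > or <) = >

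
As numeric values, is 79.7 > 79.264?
True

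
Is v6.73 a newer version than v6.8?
Yes. Version numbers are compared segment by segment as integers, not as decimals: minor version 73 > 8, so v6.73 > v6.8 (even though the decimal 6.73 < 6.8).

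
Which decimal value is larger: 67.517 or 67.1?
67.517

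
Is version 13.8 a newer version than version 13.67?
No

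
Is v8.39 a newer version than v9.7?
No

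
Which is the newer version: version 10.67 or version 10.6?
version 10.67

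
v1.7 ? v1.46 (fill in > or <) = <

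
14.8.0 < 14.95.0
True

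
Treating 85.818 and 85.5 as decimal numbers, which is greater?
85.818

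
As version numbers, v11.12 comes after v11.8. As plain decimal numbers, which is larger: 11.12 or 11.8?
11.8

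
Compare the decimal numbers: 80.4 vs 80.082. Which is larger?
80.4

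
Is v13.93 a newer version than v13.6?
Yes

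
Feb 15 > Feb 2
True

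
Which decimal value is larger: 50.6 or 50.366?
50.6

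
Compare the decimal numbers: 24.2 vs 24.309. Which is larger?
24.309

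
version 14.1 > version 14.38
False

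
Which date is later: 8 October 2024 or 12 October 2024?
12 October 2024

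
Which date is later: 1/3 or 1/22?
1/22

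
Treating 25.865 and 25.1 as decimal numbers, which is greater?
25.865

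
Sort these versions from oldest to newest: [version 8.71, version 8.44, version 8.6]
[version 8.6, version 8.44, version 8.71]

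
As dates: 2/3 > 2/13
False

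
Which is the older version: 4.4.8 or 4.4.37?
4.4.8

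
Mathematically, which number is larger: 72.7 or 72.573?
72.7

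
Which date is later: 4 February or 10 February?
10 February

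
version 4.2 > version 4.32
False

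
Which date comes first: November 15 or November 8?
November 8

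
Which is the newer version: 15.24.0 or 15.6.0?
15.24.0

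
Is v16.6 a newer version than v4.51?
Yes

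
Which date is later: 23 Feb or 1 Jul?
1 Jul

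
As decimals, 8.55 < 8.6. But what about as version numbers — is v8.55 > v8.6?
True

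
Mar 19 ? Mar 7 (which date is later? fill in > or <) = >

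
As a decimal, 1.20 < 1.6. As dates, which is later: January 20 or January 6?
January 20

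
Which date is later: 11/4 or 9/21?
11/4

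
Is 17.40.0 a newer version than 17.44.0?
No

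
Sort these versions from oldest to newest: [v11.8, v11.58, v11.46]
[v11.8, v11.46, v11.58]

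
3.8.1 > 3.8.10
False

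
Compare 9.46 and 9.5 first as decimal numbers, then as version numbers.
As decimals: 9.46 < 9.5. As versions: v9.46 > v9.5 (minor version 46 > 5).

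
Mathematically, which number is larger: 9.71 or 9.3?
9.71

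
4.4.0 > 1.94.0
True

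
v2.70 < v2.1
False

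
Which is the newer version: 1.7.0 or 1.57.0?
1.57.0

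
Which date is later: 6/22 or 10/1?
10/1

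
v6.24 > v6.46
False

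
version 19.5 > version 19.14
False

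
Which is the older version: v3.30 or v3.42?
v3.30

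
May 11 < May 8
False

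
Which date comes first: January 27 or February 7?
January 27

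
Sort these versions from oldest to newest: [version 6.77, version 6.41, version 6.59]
[version 6.41, version 6.59, version 6.77]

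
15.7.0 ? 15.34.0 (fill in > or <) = <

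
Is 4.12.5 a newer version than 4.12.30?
No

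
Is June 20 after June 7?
Yes. Day 20 comes after day 7 in June — this is a date comparison, not a decimal one (the decimal 6.20 would be smaller than 6.7).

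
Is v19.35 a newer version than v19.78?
No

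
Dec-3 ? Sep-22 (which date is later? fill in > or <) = >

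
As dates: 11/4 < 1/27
False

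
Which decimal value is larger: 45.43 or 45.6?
45.6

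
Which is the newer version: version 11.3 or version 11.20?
version 11.20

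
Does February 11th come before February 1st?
No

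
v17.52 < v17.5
False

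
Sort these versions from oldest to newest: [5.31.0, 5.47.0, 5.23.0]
[5.23.0, 5.31.0, 5.47.0]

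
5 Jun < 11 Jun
True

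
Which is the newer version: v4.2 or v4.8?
v4.8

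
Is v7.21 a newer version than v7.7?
Yes. Version numbers are compared segment by segment as integers, not as decimals: minor version 21 > 7, so v7.21 > v7.7 (even though the decimal 7.21 < 7.7).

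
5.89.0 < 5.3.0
False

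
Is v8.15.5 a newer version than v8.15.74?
No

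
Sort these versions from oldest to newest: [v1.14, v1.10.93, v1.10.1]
[v1.10.1, v1.10.93, v1.14]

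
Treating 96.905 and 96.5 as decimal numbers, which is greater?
96.905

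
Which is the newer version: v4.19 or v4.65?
v4.65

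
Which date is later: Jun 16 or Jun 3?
Jun 16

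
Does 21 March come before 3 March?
No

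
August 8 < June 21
False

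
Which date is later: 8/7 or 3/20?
8/7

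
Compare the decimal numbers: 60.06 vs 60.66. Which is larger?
60.66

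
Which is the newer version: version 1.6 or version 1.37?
version 1.37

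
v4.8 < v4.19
True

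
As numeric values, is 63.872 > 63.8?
True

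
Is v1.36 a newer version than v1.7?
Yes. Version numbers are compared segment by segment as integers, not as decimals: minor version 36 > 7, so v1.36 > v1.7 (even though the decimal 1.36 < 1.7).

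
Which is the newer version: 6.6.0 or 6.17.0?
6.17.0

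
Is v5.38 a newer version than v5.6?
Yes. Version numbers are compared segment by segment as integers, not as decimals: minor version 38 > 6, so v5.38 > v5.6 (even though the decimal 5.38 < 5.6).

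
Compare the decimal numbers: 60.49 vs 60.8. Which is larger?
60.8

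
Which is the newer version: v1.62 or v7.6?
v7.6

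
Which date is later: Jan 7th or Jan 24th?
Jan 24th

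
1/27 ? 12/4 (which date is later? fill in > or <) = <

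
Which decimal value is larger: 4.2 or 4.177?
4.2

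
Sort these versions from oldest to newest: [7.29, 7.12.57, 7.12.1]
[7.12.1, 7.12.57, 7.29]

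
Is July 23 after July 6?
Yes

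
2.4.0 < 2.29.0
True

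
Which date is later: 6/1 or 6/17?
6/17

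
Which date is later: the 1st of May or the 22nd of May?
the 22nd of May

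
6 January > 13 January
False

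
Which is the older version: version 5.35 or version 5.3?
version 5.3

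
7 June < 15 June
True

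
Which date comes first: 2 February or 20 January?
20 January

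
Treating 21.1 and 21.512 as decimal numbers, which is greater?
21.512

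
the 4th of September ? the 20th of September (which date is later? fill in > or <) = <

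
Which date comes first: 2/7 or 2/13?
2/7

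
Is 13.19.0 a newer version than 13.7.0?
Yes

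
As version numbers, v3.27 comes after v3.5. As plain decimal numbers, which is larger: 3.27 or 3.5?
3.5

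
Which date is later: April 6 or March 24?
April 6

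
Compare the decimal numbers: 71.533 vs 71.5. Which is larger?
71.533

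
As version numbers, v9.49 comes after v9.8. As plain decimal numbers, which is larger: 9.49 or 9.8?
9.8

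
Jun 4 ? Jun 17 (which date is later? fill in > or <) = <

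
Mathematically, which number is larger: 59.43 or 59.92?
59.92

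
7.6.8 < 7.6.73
True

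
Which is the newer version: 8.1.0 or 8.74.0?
8.74.0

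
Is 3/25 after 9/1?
No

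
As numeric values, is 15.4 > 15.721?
False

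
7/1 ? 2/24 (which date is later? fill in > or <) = >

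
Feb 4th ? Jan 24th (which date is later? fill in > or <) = >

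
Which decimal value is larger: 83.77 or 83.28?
83.77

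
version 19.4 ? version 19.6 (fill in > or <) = <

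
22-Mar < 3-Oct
True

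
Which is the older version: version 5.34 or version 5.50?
version 5.34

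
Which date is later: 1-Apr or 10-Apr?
10-Apr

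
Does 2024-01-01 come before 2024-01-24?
Yes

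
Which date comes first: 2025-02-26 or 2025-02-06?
2025-02-06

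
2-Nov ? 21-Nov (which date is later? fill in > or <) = <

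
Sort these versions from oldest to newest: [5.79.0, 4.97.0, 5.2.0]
[4.97.0, 5.2.0, 5.79.0]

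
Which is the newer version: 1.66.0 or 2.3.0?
2.3.0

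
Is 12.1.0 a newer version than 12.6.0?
No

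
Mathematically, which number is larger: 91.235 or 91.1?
91.235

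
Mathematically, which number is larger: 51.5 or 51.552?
51.552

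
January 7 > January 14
False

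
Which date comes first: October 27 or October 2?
October 2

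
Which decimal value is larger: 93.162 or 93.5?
93.5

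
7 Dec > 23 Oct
True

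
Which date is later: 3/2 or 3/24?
3/24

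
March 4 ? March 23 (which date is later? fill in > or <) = <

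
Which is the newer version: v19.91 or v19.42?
v19.91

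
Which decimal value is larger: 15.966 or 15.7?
15.966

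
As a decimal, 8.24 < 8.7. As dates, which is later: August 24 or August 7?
August 24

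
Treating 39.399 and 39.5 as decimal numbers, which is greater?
39.5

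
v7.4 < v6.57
False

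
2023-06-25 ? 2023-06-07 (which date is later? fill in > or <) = >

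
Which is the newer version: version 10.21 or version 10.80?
version 10.80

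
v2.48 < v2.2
False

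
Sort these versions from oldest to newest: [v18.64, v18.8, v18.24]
[v18.8, v18.24, v18.64]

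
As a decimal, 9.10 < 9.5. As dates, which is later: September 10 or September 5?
September 10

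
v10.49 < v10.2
False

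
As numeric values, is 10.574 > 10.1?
True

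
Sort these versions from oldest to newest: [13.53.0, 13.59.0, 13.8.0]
[13.8.0, 13.53.0, 13.59.0]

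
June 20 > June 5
True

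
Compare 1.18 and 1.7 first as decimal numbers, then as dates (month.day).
As decimals: 1.18 < 1.7. As dates: 1/18 is later than 1/7 (day 18 > day 7).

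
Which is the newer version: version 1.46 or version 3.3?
version 3.3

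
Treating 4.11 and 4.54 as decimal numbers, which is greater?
4.54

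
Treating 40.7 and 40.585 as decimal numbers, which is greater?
40.7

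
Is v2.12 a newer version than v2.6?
Yes. Version numbers are compared segment by segment as integers, not as decimals: minor version 12 > 6, so v2.12 > v2.6 (even though the decimal 2.12 < 2.6).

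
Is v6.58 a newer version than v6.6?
Yes. Version numbers are compared segment by segment as integers, not as decimals: minor version 58 > 6, so v6.58 > v6.6 (even though the decimal 6.58 < 6.6).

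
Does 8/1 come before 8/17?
Yes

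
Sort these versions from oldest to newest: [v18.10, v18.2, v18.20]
[v18.2, v18.10, v18.20]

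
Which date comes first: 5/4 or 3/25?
3/25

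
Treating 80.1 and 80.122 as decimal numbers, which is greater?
80.122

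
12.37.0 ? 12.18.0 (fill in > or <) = >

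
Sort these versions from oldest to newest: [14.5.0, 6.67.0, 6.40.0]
[6.40.0, 6.67.0, 14.5.0]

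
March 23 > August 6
False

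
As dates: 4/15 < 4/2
False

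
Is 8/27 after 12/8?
No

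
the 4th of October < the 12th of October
True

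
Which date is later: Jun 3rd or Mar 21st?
Jun 3rd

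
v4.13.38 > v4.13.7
True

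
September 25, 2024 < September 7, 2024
False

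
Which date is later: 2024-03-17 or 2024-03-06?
2024-03-17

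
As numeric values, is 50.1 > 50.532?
False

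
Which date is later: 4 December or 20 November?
4 December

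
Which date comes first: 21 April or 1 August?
21 April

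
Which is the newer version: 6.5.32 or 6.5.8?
6.5.32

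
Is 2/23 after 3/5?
No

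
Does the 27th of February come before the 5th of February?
No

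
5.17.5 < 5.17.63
True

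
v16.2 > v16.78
False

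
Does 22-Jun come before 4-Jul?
Yes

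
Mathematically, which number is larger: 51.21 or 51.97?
51.97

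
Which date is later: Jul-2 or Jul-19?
Jul-19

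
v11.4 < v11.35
True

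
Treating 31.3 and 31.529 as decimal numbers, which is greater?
31.529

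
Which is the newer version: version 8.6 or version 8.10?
version 8.10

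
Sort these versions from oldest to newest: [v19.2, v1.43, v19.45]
[v1.43, v19.2, v19.45]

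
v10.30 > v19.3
False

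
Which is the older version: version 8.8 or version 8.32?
version 8.8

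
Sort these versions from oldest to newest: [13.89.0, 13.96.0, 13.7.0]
[13.7.0, 13.89.0, 13.96.0]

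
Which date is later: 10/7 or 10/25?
10/25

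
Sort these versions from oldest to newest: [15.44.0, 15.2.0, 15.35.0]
[15.2.0, 15.35.0, 15.44.0]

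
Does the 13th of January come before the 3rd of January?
No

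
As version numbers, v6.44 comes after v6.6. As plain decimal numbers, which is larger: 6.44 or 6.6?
6.6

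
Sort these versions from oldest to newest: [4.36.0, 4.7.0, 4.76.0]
[4.7.0, 4.36.0, 4.76.0]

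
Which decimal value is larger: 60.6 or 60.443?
60.6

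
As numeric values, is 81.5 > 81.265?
True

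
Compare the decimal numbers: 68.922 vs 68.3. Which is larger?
68.922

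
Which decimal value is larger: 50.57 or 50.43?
50.57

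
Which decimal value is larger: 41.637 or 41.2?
41.637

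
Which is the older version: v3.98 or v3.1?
v3.1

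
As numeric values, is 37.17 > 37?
True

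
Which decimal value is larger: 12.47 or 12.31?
12.47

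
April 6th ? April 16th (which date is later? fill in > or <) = <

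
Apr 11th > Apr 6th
True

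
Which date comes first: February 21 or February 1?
February 1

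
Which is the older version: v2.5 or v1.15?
v1.15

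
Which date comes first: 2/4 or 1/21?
1/21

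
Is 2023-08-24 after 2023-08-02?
Yes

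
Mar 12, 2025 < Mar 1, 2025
False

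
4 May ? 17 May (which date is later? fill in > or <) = <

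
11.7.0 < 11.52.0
True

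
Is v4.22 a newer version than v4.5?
Yes. Version numbers are compared segment by segment as integers, not as decimals: minor version 22 > 5, so v4.22 > v4.5 (even though the decimal 4.22 < 4.5).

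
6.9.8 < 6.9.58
True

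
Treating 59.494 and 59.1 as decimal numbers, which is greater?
59.494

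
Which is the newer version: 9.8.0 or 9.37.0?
9.37.0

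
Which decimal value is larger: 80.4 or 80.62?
80.62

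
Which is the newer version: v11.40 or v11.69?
v11.69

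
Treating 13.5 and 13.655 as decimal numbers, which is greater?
13.655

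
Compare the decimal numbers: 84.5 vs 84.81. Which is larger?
84.81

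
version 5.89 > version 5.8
True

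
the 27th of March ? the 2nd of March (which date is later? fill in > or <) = >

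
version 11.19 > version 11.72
False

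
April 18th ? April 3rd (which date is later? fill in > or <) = >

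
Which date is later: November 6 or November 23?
November 23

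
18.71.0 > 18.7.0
True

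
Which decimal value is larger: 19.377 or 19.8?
19.8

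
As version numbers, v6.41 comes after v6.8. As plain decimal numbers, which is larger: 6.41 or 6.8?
6.8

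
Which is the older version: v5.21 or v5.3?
v5.3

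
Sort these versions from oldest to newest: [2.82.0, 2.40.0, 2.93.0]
[2.40.0, 2.82.0, 2.93.0]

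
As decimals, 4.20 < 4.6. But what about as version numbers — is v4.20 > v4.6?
True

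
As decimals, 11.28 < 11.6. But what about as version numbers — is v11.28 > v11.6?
True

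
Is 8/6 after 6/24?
Yes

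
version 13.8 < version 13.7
False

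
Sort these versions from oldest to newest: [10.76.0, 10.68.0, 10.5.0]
[10.5.0, 10.68.0, 10.76.0]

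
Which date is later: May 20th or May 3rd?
May 20th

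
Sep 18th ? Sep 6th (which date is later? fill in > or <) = >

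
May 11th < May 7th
False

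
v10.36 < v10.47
True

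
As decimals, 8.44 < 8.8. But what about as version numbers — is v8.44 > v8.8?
True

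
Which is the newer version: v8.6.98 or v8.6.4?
v8.6.98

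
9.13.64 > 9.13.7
True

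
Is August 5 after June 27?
Yes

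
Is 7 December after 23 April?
Yes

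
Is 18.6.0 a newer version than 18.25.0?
No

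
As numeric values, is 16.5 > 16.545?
False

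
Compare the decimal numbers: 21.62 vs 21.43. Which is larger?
21.62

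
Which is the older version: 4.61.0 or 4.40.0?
4.40.0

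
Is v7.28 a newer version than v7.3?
Yes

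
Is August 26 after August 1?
Yes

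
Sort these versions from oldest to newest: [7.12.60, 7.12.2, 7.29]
[7.12.2, 7.12.60, 7.29]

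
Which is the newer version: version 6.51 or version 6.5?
version 6.51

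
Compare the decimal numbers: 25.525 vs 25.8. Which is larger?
25.8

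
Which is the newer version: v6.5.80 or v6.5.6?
v6.5.80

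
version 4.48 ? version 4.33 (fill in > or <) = >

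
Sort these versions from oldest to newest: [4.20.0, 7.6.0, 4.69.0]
[4.20.0, 4.69.0, 7.6.0]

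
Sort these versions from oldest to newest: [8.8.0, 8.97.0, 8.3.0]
[8.3.0, 8.8.0, 8.97.0]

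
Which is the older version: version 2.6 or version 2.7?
version 2.6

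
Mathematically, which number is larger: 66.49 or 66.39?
66.49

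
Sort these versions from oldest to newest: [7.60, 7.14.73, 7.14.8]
[7.14.8, 7.14.73, 7.60]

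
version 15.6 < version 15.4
False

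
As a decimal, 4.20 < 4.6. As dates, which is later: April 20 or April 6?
April 20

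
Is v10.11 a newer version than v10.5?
Yes. Version numbers are compared segment by segment as integers, not as decimals: minor version 11 > 5, so v10.11 > v10.5 (even though the decimal 10.11 < 10.5).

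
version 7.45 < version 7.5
False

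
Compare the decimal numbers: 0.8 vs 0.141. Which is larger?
0.8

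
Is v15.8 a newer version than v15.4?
Yes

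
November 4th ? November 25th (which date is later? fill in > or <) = <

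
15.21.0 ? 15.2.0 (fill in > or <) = >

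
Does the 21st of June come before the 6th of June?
No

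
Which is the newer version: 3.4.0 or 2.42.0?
3.4.0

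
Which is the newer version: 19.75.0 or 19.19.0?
19.75.0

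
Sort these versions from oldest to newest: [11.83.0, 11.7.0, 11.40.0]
[11.7.0, 11.40.0, 11.83.0]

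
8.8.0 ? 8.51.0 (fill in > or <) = <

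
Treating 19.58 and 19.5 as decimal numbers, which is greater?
19.58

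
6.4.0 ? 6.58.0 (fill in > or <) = <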